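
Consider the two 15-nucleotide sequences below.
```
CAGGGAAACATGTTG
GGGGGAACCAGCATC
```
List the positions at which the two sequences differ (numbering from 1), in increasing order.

Differences at position 1 (C→G), position 2 (A→G), position 8 (A→C), position 11 (T→G), position 12 (G→C), position 13 (T→A), position 15 (G→C).

1, 2, 8, 11, 12, 13, 15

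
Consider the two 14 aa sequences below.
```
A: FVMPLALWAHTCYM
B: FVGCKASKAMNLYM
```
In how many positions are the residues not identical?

8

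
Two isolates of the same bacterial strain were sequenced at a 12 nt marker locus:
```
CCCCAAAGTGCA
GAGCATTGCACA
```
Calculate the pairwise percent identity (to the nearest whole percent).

7 positions differ (1, 2, 3, 6, 7, 9, 10), so 5 of 12 match: 5/12 = 41.67%.

42%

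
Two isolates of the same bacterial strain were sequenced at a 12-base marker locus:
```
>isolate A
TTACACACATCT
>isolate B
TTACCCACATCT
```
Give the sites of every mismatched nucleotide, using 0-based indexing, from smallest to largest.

4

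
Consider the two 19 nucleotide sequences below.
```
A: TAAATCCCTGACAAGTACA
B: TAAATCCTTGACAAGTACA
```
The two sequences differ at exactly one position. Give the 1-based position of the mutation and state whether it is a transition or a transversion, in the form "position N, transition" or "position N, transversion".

The sequences differ only at position 8: C→T (pyrimidine→pyrimidine), a transition.

position 8, transition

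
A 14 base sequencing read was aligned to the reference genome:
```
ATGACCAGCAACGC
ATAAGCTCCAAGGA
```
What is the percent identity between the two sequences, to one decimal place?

57.1%

6 positions differ (3, 5, 7, 8, 12, 14), so 8 of 14 match: 8/14 = 57.14%.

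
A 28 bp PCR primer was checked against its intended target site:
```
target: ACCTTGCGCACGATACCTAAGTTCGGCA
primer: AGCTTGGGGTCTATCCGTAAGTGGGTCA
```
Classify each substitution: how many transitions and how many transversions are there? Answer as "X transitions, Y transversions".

0 transitions, 10 transversions

Transitions (purine↔purine or pyrimidine↔pyrimidine): none.
Transversions (purine↔pyrimidine): 2 C→G, 7 C→G, 9 C→G, 10 A→T, 12 G→T, 15 A→C, 17 C→G, 23 T→G, 24 C→G, 26 G→T.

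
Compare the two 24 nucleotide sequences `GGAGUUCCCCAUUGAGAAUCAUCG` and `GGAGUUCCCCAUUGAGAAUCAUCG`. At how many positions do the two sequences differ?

0

No positions differ; the sequences are identical.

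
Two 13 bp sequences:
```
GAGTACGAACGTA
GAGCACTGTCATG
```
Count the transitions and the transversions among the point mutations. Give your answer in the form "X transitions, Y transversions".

4 transitions, 2 transversions

Mismatches (1-based):
position 4: T→C (pyrimidine→pyrimidine, transition)
position 7: G→T (purine→pyrimidine, transversion)
position 8: A→G (purine→purine, transition)
position 9: A→T (purine→pyrimidine, transversion)
position 11: G→A (purine→purine, transition)
position 13: A→G (purine→purine, transition)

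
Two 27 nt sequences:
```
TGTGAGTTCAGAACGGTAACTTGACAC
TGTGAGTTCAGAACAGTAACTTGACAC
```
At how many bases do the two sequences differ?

1

Comparing position by position, 1 base differs: 15 (G/A).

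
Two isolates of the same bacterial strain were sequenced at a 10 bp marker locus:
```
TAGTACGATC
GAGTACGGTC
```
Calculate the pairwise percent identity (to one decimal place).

80.0%

Mismatches at positions 1, 8 (1-based): 2 of 10.
Identical positions: 8/10 = 80% → 80.0%.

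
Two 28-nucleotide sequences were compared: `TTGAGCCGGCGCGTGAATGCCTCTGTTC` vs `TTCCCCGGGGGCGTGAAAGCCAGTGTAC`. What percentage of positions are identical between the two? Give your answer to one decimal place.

67.9%

9 positions differ (3, 4, 5, 7, 10, 18, 22, 23, 27), so 19 of 28 match: 19/28 = 67.86%.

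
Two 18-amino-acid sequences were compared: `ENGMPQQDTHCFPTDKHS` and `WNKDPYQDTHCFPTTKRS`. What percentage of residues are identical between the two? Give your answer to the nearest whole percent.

67%

Mismatches at positions 1, 3, 4, 6, 15, 17 (1-based): 6 of 18.
Identical positions: 12/18 = 66.67% → 67%.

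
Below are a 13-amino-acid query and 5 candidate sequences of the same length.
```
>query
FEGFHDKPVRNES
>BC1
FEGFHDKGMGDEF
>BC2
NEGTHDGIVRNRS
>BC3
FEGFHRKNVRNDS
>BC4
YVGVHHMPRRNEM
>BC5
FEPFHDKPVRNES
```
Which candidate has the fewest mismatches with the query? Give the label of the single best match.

Hamming distances to query — BC1: 5; BC2: 5; BC3: 3; BC4: 7; BC5: 1.
Smallest is BC5 with 1 mismatch.

BC5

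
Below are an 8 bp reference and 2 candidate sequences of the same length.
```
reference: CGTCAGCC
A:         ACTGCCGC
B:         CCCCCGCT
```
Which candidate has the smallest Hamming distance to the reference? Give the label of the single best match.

B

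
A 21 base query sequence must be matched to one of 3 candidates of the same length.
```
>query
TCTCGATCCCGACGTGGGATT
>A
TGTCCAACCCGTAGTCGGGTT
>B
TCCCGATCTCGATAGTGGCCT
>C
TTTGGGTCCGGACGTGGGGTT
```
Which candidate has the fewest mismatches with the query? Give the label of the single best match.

A differs at 7 bases; B differs at 8 bases; C differs at 5 bases. The closest is C.

C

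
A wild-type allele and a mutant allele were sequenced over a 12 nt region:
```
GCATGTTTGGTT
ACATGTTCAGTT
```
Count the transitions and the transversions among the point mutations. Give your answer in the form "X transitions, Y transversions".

Mismatches (1-based):
base 1: G→A (purine→purine, transition)
base 8: T→C (pyrimidine→pyrimidine, transition)
base 9: G→A (purine→purine, transition)

3 transitions, 0 transversions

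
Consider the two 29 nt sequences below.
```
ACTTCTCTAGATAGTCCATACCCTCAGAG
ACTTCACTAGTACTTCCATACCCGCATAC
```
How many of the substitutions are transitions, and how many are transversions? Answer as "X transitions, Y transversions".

Transitions (purine↔purine or pyrimidine↔pyrimidine): none.
Transversions (purine↔pyrimidine): 6 T→A, 11 A→T, 12 T→A, 13 A→C, 14 G→T, 24 T→G, 27 G→T, 29 G→C.

0 transitions, 8 transversions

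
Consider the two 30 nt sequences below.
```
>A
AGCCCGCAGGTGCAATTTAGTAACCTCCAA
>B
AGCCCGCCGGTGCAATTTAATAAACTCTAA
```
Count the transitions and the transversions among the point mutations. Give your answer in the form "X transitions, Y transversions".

2 transitions, 2 transversions

Transitions (purine↔purine or pyrimidine↔pyrimidine): 20 G→A, 28 C→T.
Transversions (purine↔pyrimidine): 8 A→C, 24 C→A.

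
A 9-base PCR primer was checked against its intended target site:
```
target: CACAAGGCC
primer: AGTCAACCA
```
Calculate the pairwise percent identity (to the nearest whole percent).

22%

7 positions differ (1, 2, 3, 4, 6, 7, 9), so 2 of 9 match: 2/9 = 22.22%.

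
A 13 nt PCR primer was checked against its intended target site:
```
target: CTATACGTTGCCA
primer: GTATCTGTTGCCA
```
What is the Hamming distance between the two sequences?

The sequences differ at sites 1, 5, 6 (1-based) — 3 in total.

3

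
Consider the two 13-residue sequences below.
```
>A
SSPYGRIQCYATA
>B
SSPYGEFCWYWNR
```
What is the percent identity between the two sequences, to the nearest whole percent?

Mismatches at positions 6, 7, 8, 9, 11, 12, 13 (1-based): 7 of 13.
Identical positions: 6/13 = 46.15% → 46%.

46%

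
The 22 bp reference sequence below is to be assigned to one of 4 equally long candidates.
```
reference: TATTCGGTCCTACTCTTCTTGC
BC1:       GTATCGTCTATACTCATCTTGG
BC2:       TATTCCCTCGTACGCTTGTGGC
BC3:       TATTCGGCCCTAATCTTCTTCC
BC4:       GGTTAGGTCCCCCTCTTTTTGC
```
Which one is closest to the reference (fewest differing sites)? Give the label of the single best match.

BC1 differs at 9 sites; BC2 differs at 6 sites; BC3 differs at 3 sites; BC4 differs at 6 sites. The closest is BC3.

BC3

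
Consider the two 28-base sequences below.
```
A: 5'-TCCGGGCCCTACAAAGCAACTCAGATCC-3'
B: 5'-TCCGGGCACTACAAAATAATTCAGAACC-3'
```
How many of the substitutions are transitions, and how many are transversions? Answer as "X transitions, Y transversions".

3 transitions, 2 transversions

Mismatches (1-based):
position 8: C→A (pyrimidine→purine, transversion)
position 16: G→A (purine→purine, transition)
position 17: C→T (pyrimidine→pyrimidine, transition)
position 20: C→T (pyrimidine→pyrimidine, transition)
position 26: T→A (pyrimidine→purine, transversion)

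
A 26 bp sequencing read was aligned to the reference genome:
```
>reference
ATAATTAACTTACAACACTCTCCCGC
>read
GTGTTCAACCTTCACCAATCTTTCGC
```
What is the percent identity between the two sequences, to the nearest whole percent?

62%

10 positions differ (1, 3, 4, 6, 10, 12, 15, 18, 22, 23), so 16 of 26 match: 16/26 = 61.54%.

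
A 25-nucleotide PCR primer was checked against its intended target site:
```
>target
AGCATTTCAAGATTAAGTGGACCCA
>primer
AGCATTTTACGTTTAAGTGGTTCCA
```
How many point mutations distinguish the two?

5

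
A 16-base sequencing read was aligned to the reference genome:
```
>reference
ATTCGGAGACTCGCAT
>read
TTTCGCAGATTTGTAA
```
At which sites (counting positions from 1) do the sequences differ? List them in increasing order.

Scanning 1-based: 1: A/T; 6: G/C; 10: C/T; 12: C/T; 14: C/T; 16: T/A.

1, 6, 10, 12, 14, 16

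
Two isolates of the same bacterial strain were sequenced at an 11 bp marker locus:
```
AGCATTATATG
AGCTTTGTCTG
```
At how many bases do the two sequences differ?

Mismatches (1-based): base 4: A→T; base 7: A→G; base 9: A→C.

3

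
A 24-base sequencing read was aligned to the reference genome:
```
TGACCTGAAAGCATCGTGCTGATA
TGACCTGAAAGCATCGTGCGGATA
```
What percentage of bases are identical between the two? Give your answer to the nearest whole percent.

96%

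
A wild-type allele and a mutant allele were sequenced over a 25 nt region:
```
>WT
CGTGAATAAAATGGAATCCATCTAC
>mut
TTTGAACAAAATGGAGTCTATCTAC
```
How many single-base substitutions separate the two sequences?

The sequences differ at sites 1, 2, 7, 16, 19 (1-based) — 5 in total.

5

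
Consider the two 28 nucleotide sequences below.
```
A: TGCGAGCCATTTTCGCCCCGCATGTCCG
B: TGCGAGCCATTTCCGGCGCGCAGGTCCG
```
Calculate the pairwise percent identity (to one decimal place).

Mismatches at positions 13, 16, 18, 23 (1-based): 4 of 28.
Identical positions: 24/28 = 85.71% → 85.7%.

85.7%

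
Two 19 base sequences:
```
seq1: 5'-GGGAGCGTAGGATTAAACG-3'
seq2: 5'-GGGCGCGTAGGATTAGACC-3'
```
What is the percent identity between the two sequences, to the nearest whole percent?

3 positions differ (4, 16, 19), so 16 of 19 match: 16/19 = 84.21%.

84%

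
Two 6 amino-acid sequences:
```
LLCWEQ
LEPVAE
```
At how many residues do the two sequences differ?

5

Comparing position by position, 5 residues differ: 2 (L/E), 3 (C/P), 4 (W/V), 5 (E/A), 6 (Q/E).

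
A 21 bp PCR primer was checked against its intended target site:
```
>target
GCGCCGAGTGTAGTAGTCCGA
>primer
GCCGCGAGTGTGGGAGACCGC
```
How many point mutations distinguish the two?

The sequences differ at positions 3, 4, 12, 14, 17, 21 (1-based) — 6 in total.

6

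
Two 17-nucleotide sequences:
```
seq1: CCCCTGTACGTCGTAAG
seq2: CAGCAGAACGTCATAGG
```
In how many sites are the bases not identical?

The sequences differ at sites 2, 3, 5, 7, 13, 16 (1-based) — 6 in total.

6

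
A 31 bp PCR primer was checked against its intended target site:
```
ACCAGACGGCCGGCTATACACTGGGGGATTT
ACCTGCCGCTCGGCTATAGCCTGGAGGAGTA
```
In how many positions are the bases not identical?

Comparing position by position, 9 positions differ: 4 (A/T), 6 (A/C), 9 (G/C), 10 (C/T), 19 (C/G), 20 (A/C), 25 (G/A), 29 (T/G), 31 (T/A).

9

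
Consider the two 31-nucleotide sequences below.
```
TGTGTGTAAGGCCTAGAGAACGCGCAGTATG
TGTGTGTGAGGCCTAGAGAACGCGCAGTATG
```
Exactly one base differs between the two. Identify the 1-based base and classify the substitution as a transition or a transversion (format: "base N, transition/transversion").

base 8, transition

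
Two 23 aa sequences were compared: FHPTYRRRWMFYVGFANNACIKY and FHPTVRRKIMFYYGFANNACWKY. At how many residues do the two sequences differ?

Mismatches (1-based): residue 5: Y→V; residue 8: R→K; residue 9: W→I; residue 13: V→Y; residue 21: I→W.

5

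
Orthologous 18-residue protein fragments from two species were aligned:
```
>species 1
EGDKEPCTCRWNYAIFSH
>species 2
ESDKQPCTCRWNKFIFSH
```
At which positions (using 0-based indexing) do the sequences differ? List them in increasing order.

1, 4, 12, 13

Differences at position 1 (G→S), position 4 (E→Q), position 12 (Y→K), position 13 (A→F).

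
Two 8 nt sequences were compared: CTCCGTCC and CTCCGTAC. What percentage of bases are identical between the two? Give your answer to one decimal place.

1 position differs (7), so 7 of 8 match: 7/8 = 87.5%.

87.5%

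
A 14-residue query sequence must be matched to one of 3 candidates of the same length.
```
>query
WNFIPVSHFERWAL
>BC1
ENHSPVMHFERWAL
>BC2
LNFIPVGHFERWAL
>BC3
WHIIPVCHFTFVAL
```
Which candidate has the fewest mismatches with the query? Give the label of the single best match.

BC2

Hamming distances to query — BC1: 4; BC2: 2; BC3: 6.
Smallest is BC2 with 2 mismatches.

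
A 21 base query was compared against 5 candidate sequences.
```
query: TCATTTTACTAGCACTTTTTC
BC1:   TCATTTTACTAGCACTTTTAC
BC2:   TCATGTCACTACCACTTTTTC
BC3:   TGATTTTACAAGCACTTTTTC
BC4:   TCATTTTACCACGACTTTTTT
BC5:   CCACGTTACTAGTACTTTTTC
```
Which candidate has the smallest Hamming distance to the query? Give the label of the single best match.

BC1

BC1 differs at 1 base; BC2 differs at 3 bases; BC3 differs at 2 bases; BC4 differs at 4 bases; BC5 differs at 4 bases. The closest is BC1.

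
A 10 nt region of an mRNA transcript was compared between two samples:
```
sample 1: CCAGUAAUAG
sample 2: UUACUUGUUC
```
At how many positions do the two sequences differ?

Mismatches (1-based): position 1: C→U; position 2: C→U; position 4: G→C; position 6: A→U; position 7: A→G; position 9: A→U; position 10: G→C.

7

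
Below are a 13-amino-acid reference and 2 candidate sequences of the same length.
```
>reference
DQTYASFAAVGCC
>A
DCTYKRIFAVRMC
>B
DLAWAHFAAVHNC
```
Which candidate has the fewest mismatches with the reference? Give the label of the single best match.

Hamming distances to reference — A: 7; B: 6.
Smallest is B with 6 mismatches.

B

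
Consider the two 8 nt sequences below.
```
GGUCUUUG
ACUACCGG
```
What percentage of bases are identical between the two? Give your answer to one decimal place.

25.0%

Mismatches at positions 1, 2, 4, 5, 6, 7 (1-based): 6 of 8.
Identical positions: 2/8 = 25% → 25.0%.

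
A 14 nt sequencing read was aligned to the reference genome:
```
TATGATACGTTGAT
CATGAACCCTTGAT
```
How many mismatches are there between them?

Mismatches (1-based): position 1: T→C; position 6: T→A; position 7: A→C; position 9: G→C.

4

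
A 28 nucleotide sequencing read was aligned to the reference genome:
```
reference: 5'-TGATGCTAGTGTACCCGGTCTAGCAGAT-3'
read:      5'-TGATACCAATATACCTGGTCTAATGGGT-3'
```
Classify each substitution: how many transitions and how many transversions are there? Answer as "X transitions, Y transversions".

Transitions (purine↔purine or pyrimidine↔pyrimidine): 5 G→A, 7 T→C, 9 G→A, 11 G→A, 16 C→T, 23 G→A, 24 C→T, 25 A→G, 27 A→G.
Transversions (purine↔pyrimidine): none.

9 transitions, 0 transversions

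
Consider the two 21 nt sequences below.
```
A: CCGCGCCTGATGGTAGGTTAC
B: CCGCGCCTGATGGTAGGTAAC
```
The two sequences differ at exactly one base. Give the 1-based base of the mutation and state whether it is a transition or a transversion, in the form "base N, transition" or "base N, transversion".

The sequences differ only at base 19: T→A (pyrimidine→purine), a transversion.

base 19, transversion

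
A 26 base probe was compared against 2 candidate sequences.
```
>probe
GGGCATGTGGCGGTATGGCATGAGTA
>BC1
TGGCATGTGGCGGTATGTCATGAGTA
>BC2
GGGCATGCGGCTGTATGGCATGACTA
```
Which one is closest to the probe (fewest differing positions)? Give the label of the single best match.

BC1 differs at 2 positions; BC2 differs at 3 positions. The closest is BC1.

BC1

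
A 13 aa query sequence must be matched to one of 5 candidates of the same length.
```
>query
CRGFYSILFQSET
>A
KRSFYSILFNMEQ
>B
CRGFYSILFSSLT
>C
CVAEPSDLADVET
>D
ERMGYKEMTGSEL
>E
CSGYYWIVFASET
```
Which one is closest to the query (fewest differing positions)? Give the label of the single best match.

Hamming distances to query — A: 5; B: 2; C: 8; D: 9; E: 5.
Smallest is B with 2 mismatches.

B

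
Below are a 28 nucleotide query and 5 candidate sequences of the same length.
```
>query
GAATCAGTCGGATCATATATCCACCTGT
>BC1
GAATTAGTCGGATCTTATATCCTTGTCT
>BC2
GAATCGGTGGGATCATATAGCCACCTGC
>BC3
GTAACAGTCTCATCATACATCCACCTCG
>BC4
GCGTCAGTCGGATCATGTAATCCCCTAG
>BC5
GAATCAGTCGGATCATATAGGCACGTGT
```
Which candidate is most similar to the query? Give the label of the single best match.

Hamming distances to query — BC1: 6; BC2: 4; BC3: 7; BC4: 8; BC5: 3.
Smallest is BC5 with 3 mismatches.

BC5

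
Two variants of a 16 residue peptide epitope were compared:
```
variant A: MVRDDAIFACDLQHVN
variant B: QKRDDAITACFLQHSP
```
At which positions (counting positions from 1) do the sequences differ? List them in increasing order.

Differences at position 1 (M→Q), position 2 (V→K), position 8 (F→T), position 11 (D→F), position 15 (V→S), position 16 (N→P).

1, 2, 8, 11, 15, 16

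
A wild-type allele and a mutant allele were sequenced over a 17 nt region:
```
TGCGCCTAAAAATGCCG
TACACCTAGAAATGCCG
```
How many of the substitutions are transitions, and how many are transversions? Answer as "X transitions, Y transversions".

3 transitions, 0 transversions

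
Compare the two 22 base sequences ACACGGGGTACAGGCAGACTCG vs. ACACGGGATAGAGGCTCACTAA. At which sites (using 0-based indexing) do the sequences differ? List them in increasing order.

Scanning 0-based: 7: G/A; 10: C/G; 15: A/T; 16: G/C; 20: C/A; 21: G/A.

7, 10, 15, 16, 20, 21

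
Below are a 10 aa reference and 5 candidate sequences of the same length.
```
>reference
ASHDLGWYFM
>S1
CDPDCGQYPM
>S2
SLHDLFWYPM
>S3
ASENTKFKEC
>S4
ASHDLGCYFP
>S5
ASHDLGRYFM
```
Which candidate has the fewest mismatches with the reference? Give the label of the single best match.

S5

S1 differs at 6 positions; S2 differs at 4 positions; S3 differs at 8 positions; S4 differs at 2 positions; S5 differs at 1 position. The closest is S5.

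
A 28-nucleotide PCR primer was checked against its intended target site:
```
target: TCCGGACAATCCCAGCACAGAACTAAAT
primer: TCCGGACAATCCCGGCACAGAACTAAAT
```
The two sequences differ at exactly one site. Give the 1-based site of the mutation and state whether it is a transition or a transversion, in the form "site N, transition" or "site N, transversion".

Site 14 changes A→G. A is a purine and G is a purine, so this is a transition.

site 14, transition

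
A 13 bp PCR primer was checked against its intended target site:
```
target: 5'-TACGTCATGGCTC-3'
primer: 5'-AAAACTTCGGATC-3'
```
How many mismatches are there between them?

Comparing position by position, 8 positions differ: 1 (T/A), 3 (C/A), 4 (G/A), 5 (T/C), 6 (C/T), 7 (A/T), 8 (T/C), 11 (C/A).

8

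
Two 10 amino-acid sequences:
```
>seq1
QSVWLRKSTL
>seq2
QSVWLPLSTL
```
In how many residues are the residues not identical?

2

Mismatches (1-based): residue 6: R→P; residue 7: K→L.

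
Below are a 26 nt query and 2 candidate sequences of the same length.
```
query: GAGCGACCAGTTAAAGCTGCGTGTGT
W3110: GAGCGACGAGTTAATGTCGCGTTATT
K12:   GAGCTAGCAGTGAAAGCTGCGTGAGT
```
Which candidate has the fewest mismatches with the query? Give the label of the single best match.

Hamming distances to query — W3110: 7; K12: 4.
Smallest is K12 with 4 mismatches.

K12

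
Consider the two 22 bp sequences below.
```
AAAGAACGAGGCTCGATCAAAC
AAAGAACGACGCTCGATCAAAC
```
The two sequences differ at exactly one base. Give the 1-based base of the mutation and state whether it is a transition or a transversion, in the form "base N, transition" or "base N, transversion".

Base 10 changes G→C. G is a purine and C is a pyrimidine, so this is a transversion.

base 10, transversion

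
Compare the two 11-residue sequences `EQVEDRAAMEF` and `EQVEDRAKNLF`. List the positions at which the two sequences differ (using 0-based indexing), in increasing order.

7, 8, 9

Differences at position 7 (A→K), position 8 (M→N), position 9 (E→L).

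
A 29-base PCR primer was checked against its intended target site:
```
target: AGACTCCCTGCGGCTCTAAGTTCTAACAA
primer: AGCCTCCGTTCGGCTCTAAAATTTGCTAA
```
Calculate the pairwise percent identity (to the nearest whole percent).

69%

Mismatches at positions 3, 8, 10, 20, 21, 23, 25, 26, 27 (1-based): 9 of 29.
Identical positions: 20/29 = 68.97% → 69%.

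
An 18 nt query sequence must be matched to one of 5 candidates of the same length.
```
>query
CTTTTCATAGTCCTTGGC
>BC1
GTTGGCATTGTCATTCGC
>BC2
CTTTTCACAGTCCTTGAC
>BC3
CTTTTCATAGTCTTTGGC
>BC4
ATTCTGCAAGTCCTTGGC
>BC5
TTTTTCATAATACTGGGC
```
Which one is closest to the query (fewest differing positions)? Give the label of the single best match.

BC3

Hamming distances to query — BC1: 6; BC2: 2; BC3: 1; BC4: 5; BC5: 4.
Smallest is BC3 with 1 mismatch.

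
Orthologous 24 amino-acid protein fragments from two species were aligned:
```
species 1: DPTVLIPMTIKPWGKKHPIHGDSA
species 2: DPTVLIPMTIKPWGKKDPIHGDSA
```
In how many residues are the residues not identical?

Comparing position by position, 1 residue differs: 17 (H/D).

1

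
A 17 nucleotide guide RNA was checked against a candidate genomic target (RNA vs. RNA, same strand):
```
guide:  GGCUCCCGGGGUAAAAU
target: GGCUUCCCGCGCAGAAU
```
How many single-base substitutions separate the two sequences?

5

Mismatches (1-based): position 5: C→U; position 8: G→C; position 10: G→C; position 12: U→C; position 14: A→G.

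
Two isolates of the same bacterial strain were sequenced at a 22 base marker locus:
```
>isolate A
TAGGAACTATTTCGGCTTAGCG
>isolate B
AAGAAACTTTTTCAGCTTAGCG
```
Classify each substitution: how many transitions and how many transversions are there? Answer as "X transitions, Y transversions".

2 transitions, 2 transversions

Mismatches (1-based):
base 1: T→A (pyrimidine→purine, transversion)
base 4: G→A (purine→purine, transition)
base 9: A→T (purine→pyrimidine, transversion)
base 14: G→A (purine→purine, transition)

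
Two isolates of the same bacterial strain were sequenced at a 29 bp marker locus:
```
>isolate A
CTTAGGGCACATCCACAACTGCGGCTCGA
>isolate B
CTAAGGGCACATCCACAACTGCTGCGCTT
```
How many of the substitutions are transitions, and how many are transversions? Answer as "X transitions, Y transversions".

0 transitions, 5 transversions

Mismatches (1-based):
position 3: T→A (pyrimidine→purine, transversion)
position 23: G→T (purine→pyrimidine, transversion)
position 26: T→G (pyrimidine→purine, transversion)
position 28: G→T (purine→pyrimidine, transversion)
position 29: A→T (purine→pyrimidine, transversion)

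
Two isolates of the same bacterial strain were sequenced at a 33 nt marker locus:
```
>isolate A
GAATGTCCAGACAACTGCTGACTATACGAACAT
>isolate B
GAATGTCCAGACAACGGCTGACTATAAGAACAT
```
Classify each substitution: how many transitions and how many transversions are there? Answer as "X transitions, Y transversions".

0 transitions, 2 transversions

Mismatches (1-based):
base 16: T→G (pyrimidine→purine, transversion)
base 27: C→A (pyrimidine→purine, transversion)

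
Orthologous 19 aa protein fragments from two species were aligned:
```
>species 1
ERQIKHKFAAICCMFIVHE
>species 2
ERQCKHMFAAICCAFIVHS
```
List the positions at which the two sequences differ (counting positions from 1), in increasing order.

Differences at position 4 (I→C), position 7 (K→M), position 14 (M→A), position 19 (E→S).

4, 7, 14, 19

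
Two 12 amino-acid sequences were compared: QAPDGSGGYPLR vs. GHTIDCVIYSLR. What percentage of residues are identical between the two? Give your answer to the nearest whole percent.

25%

Mismatches at positions 1, 2, 3, 4, 5, 6, 7, 8, 10 (1-based): 9 of 12.
Identical positions: 3/12 = 25% → 25%.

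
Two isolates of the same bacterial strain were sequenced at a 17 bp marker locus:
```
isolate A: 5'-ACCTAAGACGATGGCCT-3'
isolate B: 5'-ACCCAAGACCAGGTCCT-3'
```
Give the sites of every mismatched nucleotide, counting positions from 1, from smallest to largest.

Differences at site 4 (T→C), site 10 (G→C), site 12 (T→G), site 14 (G→T).

4, 10, 12, 14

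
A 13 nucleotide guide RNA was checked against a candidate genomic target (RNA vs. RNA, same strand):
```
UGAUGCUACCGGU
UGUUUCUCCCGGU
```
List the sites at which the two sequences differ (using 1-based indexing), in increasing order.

3, 5, 8

Differences at site 3 (A→U), site 5 (G→U), site 8 (A→C).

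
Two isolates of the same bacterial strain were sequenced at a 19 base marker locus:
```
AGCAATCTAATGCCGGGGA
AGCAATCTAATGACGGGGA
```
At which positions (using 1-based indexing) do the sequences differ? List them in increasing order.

Scanning 1-based: 13: C/A.

13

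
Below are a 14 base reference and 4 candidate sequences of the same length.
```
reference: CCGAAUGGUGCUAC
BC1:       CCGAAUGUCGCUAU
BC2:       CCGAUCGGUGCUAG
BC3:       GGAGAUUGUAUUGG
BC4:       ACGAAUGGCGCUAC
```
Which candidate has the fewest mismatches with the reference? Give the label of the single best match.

BC1 differs at 3 bases; BC2 differs at 3 bases; BC3 differs at 9 bases; BC4 differs at 2 bases. The closest is BC4.

BC4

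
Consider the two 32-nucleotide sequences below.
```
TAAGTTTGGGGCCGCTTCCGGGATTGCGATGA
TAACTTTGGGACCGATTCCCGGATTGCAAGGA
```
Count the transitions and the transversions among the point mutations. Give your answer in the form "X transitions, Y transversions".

2 transitions, 4 transversions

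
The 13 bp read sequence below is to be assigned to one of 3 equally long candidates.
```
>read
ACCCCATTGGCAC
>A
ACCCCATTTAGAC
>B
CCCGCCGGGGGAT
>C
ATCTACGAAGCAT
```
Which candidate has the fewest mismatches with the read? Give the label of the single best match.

A differs at 3 sites; B differs at 7 sites; C differs at 8 sites. The closest is A.

A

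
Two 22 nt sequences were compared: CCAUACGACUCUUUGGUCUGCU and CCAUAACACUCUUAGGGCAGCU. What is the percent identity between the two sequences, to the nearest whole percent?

5 positions differ (6, 7, 14, 17, 19), so 17 of 22 match: 17/22 = 77.27%.

77%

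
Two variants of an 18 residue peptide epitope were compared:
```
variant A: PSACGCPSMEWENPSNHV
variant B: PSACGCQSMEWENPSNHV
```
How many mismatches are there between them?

Mismatches (1-based): residue 7: P→Q.

1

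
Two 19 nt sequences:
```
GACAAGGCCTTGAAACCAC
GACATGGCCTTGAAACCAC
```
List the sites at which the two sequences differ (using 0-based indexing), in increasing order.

4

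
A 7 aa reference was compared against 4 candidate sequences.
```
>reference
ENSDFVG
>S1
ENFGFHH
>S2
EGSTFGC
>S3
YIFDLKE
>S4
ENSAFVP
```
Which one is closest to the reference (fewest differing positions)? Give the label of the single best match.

S4

Hamming distances to reference — S1: 4; S2: 4; S3: 6; S4: 2.
Smallest is S4 with 2 mismatches.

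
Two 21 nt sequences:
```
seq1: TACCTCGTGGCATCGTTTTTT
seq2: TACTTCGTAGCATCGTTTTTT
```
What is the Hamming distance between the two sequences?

2

The sequences differ at positions 4, 9 (1-based) — 2 in total.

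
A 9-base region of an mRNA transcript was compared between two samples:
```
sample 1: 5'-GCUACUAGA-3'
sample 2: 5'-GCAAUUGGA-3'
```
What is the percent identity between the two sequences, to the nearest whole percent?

Mismatches at positions 3, 5, 7 (1-based): 3 of 9.
Identical positions: 6/9 = 66.67% → 67%.

67%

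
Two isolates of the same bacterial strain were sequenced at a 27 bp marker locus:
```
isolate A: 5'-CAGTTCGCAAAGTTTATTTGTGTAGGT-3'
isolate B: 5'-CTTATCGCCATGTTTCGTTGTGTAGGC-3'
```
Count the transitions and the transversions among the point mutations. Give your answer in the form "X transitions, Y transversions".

Transitions (purine↔purine or pyrimidine↔pyrimidine): 27 T→C.
Transversions (purine↔pyrimidine): 2 A→T, 3 G→T, 4 T→A, 9 A→C, 11 A→T, 16 A→C, 17 T→G.

1 transition, 7 transversions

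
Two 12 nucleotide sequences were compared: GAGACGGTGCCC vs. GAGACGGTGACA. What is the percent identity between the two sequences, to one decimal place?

Mismatches at positions 10, 12 (1-based): 2 of 12.
Identical positions: 10/12 = 83.33% → 83.3%.

83.3%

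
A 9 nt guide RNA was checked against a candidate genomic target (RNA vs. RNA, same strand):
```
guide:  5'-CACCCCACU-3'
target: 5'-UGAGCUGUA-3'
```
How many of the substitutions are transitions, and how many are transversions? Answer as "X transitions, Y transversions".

Transitions (purine↔purine or pyrimidine↔pyrimidine): 1 C→U, 2 A→G, 6 C→U, 7 A→G, 8 C→U.
Transversions (purine↔pyrimidine): 3 C→A, 4 C→G, 9 U→A.

5 transitions, 3 transversions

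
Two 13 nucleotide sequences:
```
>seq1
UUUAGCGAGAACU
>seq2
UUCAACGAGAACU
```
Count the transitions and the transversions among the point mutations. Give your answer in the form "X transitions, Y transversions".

Mismatches (1-based):
site 3: U→C (pyrimidine→pyrimidine, transition)
site 5: G→A (purine→purine, transition)

2 transitions, 0 transversions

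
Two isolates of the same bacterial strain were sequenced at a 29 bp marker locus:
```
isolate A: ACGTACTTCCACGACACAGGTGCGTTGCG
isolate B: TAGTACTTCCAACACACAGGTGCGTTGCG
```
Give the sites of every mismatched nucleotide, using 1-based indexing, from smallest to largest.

1, 2, 12, 13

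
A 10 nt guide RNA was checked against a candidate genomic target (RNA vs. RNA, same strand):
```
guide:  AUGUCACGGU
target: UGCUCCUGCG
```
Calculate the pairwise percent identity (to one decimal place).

30.0%

Mismatches at positions 1, 2, 3, 6, 7, 9, 10 (1-based): 7 of 10.
Identical positions: 3/10 = 30% → 30.0%.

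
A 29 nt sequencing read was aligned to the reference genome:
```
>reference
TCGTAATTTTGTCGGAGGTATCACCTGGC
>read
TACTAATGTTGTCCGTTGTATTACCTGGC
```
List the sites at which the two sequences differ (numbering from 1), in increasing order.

Differences at site 2 (C→A), site 3 (G→C), site 8 (T→G), site 14 (G→C), site 16 (A→T), site 17 (G→T), site 22 (C→T).

2, 3, 8, 14, 16, 17, 22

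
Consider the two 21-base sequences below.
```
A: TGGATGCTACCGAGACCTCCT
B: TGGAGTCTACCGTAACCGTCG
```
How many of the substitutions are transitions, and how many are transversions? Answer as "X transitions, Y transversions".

2 transitions, 5 transversions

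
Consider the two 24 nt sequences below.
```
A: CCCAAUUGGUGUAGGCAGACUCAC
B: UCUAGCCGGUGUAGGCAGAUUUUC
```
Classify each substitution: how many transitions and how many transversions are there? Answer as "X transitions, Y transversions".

7 transitions, 1 transversion

Mismatches (1-based):
base 1: C→U (pyrimidine→pyrimidine, transition)
base 3: C→U (pyrimidine→pyrimidine, transition)
base 5: A→G (purine→purine, transition)
base 6: U→C (pyrimidine→pyrimidine, transition)
base 7: U→C (pyrimidine→pyrimidine, transition)
base 20: C→U (pyrimidine→pyrimidine, transition)
base 22: C→U (pyrimidine→pyrimidine, transition)
base 23: A→U (purine→pyrimidine, transversion)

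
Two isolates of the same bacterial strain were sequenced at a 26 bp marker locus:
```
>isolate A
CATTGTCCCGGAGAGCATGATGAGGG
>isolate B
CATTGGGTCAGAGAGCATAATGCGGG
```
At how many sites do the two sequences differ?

6

The sequences differ at sites 6, 7, 8, 10, 19, 23 (1-based) — 6 in total.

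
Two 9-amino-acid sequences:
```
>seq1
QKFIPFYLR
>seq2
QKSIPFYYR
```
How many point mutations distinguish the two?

2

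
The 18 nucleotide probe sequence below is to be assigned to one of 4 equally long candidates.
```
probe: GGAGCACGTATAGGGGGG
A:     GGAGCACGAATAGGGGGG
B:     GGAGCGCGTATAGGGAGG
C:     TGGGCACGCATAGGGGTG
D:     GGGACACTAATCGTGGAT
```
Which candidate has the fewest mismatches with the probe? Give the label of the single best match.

A differs at 1 base; B differs at 2 bases; C differs at 4 bases; D differs at 8 bases. The closest is A.

A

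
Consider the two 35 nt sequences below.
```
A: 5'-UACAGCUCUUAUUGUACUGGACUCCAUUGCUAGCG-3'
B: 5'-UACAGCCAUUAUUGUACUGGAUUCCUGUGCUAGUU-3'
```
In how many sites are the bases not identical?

Mismatches (1-based): site 7: U→C; site 8: C→A; site 22: C→U; site 26: A→U; site 27: U→G; site 34: C→U; site 35: G→U.

7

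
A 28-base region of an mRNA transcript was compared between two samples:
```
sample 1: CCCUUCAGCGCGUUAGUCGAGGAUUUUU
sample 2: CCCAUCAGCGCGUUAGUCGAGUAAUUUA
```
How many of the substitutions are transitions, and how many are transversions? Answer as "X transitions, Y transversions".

Transitions (purine↔purine or pyrimidine↔pyrimidine): none.
Transversions (purine↔pyrimidine): 4 U→A, 22 G→U, 24 U→A, 28 U→A.

0 transitions, 4 transversions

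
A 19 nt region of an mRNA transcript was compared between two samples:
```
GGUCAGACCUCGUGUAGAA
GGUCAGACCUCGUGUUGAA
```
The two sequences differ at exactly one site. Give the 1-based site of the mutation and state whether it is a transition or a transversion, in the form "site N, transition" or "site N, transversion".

The sequences differ only at site 16: A→U (purine→pyrimidine), a transversion.

site 16, transversion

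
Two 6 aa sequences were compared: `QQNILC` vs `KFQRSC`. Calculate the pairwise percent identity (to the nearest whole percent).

17%

5 positions differ (1, 2, 3, 4, 5), so 1 of 6 match: 1/6 = 16.67%.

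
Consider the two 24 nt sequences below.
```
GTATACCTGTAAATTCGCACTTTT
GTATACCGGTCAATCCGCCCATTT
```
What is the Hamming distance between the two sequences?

Mismatches (1-based): site 8: T→G; site 11: A→C; site 15: T→C; site 19: A→C; site 21: T→A.

5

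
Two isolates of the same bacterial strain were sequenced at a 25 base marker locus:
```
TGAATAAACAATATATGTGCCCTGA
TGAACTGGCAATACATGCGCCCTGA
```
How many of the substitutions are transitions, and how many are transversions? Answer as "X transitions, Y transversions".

Mismatches (1-based):
position 5: T→C (pyrimidine→pyrimidine, transition)
position 6: A→T (purine→pyrimidine, transversion)
position 7: A→G (purine→purine, transition)
position 8: A→G (purine→purine, transition)
position 14: T→C (pyrimidine→pyrimidine, transition)
position 18: T→C (pyrimidine→pyrimidine, transition)

5 transitions, 1 transversion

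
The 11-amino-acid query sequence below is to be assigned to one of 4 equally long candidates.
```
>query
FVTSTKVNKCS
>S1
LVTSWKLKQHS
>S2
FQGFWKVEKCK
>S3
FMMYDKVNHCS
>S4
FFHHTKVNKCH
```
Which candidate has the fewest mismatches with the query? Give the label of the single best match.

S4

Hamming distances to query — S1: 6; S2: 6; S3: 5; S4: 4.
Smallest is S4 with 4 mismatches.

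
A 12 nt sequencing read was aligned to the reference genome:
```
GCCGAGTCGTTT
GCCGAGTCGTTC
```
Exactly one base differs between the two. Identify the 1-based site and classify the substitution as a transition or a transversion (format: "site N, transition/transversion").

site 12, transition

The sequences differ only at site 12: T→C (pyrimidine→pyrimidine), a transition.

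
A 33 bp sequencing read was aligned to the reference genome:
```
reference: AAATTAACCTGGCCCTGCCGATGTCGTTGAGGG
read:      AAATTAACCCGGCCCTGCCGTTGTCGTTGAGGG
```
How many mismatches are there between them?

2

Mismatches (1-based): position 10: T→C; position 21: A→T.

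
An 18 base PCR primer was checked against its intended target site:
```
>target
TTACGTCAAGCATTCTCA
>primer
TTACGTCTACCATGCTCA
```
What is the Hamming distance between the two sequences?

3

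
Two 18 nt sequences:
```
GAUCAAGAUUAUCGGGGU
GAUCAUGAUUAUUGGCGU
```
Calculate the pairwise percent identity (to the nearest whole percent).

83%

Mismatches at positions 6, 13, 16 (1-based): 3 of 18.
Identical positions: 15/18 = 83.33% → 83%.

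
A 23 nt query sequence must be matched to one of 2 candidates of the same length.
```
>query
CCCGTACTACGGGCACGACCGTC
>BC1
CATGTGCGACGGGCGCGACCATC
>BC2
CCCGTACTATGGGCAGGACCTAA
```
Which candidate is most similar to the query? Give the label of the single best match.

BC2

Hamming distances to query — BC1: 6; BC2: 5.
Smallest is BC2 with 5 mismatches.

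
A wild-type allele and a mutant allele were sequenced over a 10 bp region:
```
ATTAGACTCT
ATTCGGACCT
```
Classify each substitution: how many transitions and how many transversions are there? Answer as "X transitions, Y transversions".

2 transitions, 2 transversions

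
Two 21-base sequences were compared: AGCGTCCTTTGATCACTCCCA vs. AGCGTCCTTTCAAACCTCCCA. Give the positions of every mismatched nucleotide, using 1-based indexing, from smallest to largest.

11, 13, 14, 15

Scanning 1-based: 11: G/C; 13: T/A; 14: C/A; 15: A/C.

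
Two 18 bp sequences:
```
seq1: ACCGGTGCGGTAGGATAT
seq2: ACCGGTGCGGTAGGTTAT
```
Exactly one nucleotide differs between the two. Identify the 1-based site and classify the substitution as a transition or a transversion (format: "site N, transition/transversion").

site 15, transversion

Site 15 changes A→T. A is a purine and T is a pyrimidine, so this is a transversion.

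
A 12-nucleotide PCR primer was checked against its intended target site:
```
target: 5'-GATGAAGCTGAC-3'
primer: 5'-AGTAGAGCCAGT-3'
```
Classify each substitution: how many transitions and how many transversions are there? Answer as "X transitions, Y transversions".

8 transitions, 0 transversions

Transitions (purine↔purine or pyrimidine↔pyrimidine): 1 G→A, 2 A→G, 4 G→A, 5 A→G, 9 T→C, 10 G→A, 11 A→G, 12 C→T.
Transversions (purine↔pyrimidine): none.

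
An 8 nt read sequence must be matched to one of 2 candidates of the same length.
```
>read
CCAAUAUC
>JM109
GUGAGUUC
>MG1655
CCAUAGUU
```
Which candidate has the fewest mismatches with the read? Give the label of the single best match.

Hamming distances to read — JM109: 5; MG1655: 4.
Smallest is MG1655 with 4 mismatches.

MG1655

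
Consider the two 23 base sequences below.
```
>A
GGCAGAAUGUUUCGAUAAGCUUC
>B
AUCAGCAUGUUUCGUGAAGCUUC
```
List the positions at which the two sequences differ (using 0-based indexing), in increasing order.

0, 1, 5, 14, 15

Scanning 0-based: 0: G/A; 1: G/U; 5: A/C; 14: A/U; 15: U/G.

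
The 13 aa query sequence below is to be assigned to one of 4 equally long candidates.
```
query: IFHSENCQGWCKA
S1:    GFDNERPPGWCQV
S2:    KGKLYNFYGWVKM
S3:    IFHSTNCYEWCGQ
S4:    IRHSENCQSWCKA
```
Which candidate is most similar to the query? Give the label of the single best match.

S4

Hamming distances to query — S1: 8; S2: 9; S3: 5; S4: 2.
Smallest is S4 with 2 mismatches.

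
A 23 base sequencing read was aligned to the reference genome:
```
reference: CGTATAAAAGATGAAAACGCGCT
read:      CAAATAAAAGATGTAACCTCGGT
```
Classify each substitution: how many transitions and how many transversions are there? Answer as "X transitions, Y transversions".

Transitions (purine↔purine or pyrimidine↔pyrimidine): 2 G→A.
Transversions (purine↔pyrimidine): 3 T→A, 14 A→T, 17 A→C, 19 G→T, 22 C→G.

1 transition, 5 transversions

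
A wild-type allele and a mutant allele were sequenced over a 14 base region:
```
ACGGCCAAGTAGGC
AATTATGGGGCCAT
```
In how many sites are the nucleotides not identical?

Comparing position by position, 12 sites differ: 2 (C/A), 3 (G/T), 4 (G/T), 5 (C/A), 6 (C/T), 7 (A/G), 8 (A/G), 10 (T/G), 11 (A/C), 12 (G/C), 13 (G/A), 14 (C/T).

12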